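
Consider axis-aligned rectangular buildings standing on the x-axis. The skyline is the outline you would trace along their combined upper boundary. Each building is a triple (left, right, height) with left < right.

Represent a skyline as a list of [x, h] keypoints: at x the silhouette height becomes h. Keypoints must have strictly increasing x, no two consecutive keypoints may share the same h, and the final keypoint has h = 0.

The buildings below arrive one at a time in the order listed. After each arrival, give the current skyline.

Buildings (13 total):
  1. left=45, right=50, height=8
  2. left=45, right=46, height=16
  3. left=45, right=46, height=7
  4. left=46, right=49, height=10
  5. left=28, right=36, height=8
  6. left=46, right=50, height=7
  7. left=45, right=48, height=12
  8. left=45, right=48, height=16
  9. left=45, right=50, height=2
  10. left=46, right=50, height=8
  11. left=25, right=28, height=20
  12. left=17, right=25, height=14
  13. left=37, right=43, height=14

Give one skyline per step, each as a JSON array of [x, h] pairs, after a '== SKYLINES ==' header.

== SKYLINES ==
[[45,8],[50,0]]
[[45,16],[46,8],[50,0]]
[[45,16],[46,8],[50,0]]
[[45,16],[46,10],[49,8],[50,0]]
[[28,8],[36,0],[45,16],[46,10],[49,8],[50,0]]
[[28,8],[36,0],[45,16],[46,10],[49,8],[50,0]]
[[28,8],[36,0],[45,16],[46,12],[48,10],[49,8],[50,0]]
[[28,8],[36,0],[45,16],[48,10],[49,8],[50,0]]
[[28,8],[36,0],[45,16],[48,10],[49,8],[50,0]]
[[28,8],[36,0],[45,16],[48,10],[49,8],[50,0]]
[[25,20],[28,8],[36,0],[45,16],[48,10],[49,8],[50,0]]
[[17,14],[25,20],[28,8],[36,0],[45,16],[48,10],[49,8],[50,0]]
[[17,14],[25,20],[28,8],[36,0],[37,14],[43,0],[45,16],[48,10],[49,8],[50,0]]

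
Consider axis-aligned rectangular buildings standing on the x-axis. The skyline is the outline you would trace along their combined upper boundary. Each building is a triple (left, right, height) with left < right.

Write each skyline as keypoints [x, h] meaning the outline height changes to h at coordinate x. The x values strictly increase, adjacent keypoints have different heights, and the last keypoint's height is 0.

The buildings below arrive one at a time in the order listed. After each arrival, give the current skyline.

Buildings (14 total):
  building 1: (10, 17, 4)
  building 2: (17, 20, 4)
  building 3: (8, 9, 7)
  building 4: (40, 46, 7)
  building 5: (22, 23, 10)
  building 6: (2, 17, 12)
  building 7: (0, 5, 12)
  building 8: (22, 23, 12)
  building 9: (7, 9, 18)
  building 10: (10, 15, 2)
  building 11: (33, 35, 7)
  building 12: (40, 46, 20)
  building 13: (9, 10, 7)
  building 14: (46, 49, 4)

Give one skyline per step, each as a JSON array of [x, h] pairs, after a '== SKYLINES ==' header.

== SKYLINES ==
[[10,4],[17,0]]
[[10,4],[20,0]]
[[8,7],[9,0],[10,4],[20,0]]
[[8,7],[9,0],[10,4],[20,0],[40,7],[46,0]]
[[8,7],[9,0],[10,4],[20,0],[22,10],[23,0],[40,7],[46,0]]
[[2,12],[17,4],[20,0],[22,10],[23,0],[40,7],[46,0]]
[[0,12],[17,4],[20,0],[22,10],[23,0],[40,7],[46,0]]
[[0,12],[17,4],[20,0],[22,12],[23,0],[40,7],[46,0]]
[[0,12],[7,18],[9,12],[17,4],[20,0],[22,12],[23,0],[40,7],[46,0]]
[[0,12],[7,18],[9,12],[17,4],[20,0],[22,12],[23,0],[40,7],[46,0]]
[[0,12],[7,18],[9,12],[17,4],[20,0],[22,12],[23,0],[33,7],[35,0],[40,7],[46,0]]
[[0,12],[7,18],[9,12],[17,4],[20,0],[22,12],[23,0],[33,7],[35,0],[40,20],[46,0]]
[[0,12],[7,18],[9,12],[17,4],[20,0],[22,12],[23,0],[33,7],[35,0],[40,20],[46,0]]
[[0,12],[7,18],[9,12],[17,4],[20,0],[22,12],[23,0],[33,7],[35,0],[40,20],[46,4],[49,0]]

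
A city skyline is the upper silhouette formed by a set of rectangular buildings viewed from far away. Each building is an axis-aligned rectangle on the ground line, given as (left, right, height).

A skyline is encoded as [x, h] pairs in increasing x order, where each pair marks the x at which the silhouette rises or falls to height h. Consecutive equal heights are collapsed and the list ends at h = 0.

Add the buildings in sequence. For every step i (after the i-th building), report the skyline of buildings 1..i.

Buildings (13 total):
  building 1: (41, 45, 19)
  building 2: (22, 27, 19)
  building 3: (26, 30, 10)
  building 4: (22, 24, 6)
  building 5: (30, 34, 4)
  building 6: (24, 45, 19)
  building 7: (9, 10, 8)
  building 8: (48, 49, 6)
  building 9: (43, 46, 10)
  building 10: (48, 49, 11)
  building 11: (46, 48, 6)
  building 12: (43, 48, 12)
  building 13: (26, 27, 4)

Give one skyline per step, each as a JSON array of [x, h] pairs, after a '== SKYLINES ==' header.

== SKYLINES ==
[[41,19],[45,0]]
[[22,19],[27,0],[41,19],[45,0]]
[[22,19],[27,10],[30,0],[41,19],[45,0]]
[[22,19],[27,10],[30,0],[41,19],[45,0]]
[[22,19],[27,10],[30,4],[34,0],[41,19],[45,0]]
[[22,19],[45,0]]
[[9,8],[10,0],[22,19],[45,0]]
[[9,8],[10,0],[22,19],[45,0],[48,6],[49,0]]
[[9,8],[10,0],[22,19],[45,10],[46,0],[48,6],[49,0]]
[[9,8],[10,0],[22,19],[45,10],[46,0],[48,11],[49,0]]
[[9,8],[10,0],[22,19],[45,10],[46,6],[48,11],[49,0]]
[[9,8],[10,0],[22,19],[45,12],[48,11],[49,0]]
[[9,8],[10,0],[22,19],[45,12],[48,11],[49,0]]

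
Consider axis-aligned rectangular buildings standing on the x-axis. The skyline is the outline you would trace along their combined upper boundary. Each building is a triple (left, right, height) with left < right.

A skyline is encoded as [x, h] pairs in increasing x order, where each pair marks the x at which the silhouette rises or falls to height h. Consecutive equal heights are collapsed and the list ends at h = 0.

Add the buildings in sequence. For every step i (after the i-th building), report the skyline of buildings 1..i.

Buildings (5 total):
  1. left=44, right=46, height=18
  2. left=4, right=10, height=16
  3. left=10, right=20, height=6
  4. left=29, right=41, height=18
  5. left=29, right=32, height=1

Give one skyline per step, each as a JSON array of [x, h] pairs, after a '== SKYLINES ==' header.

== SKYLINES ==
[[44,18],[46,0]]
[[4,16],[10,0],[44,18],[46,0]]
[[4,16],[10,6],[20,0],[44,18],[46,0]]
[[4,16],[10,6],[20,0],[29,18],[41,0],[44,18],[46,0]]
[[4,16],[10,6],[20,0],[29,18],[41,0],[44,18],[46,0]]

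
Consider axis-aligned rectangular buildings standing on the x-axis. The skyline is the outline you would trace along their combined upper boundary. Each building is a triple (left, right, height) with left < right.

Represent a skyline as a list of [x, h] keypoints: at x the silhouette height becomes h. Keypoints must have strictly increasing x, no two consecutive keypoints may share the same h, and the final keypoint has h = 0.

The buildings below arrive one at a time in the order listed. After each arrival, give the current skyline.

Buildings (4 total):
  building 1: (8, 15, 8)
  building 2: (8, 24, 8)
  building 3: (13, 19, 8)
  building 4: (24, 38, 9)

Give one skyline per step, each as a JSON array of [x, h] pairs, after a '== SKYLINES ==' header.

== SKYLINES ==
[[8,8],[15,0]]
[[8,8],[24,0]]
[[8,8],[24,0]]
[[8,8],[24,9],[38,0]]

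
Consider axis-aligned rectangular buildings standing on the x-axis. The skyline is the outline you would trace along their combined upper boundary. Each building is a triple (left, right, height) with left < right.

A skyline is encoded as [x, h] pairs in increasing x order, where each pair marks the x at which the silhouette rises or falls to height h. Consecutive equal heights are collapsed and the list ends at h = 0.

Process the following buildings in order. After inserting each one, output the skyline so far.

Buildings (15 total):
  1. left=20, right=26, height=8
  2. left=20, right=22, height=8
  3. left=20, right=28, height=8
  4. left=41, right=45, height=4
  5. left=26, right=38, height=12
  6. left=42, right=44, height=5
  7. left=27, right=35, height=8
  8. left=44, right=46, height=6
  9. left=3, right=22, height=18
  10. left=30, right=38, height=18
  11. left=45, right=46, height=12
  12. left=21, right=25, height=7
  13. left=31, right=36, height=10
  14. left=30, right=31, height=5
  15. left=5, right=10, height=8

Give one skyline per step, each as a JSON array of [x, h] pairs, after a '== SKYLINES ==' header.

== SKYLINES ==
[[20,8],[26,0]]
[[20,8],[26,0]]
[[20,8],[28,0]]
[[20,8],[28,0],[41,4],[45,0]]
[[20,8],[26,12],[38,0],[41,4],[45,0]]
[[20,8],[26,12],[38,0],[41,4],[42,5],[44,4],[45,0]]
[[20,8],[26,12],[38,0],[41,4],[42,5],[44,4],[45,0]]
[[20,8],[26,12],[38,0],[41,4],[42,5],[44,6],[46,0]]
[[3,18],[22,8],[26,12],[38,0],[41,4],[42,5],[44,6],[46,0]]
[[3,18],[22,8],[26,12],[30,18],[38,0],[41,4],[42,5],[44,6],[46,0]]
[[3,18],[22,8],[26,12],[30,18],[38,0],[41,4],[42,5],[44,6],[45,12],[46,0]]
[[3,18],[22,8],[26,12],[30,18],[38,0],[41,4],[42,5],[44,6],[45,12],[46,0]]
[[3,18],[22,8],[26,12],[30,18],[38,0],[41,4],[42,5],[44,6],[45,12],[46,0]]
[[3,18],[22,8],[26,12],[30,18],[38,0],[41,4],[42,5],[44,6],[45,12],[46,0]]
[[3,18],[22,8],[26,12],[30,18],[38,0],[41,4],[42,5],[44,6],[45,12],[46,0]]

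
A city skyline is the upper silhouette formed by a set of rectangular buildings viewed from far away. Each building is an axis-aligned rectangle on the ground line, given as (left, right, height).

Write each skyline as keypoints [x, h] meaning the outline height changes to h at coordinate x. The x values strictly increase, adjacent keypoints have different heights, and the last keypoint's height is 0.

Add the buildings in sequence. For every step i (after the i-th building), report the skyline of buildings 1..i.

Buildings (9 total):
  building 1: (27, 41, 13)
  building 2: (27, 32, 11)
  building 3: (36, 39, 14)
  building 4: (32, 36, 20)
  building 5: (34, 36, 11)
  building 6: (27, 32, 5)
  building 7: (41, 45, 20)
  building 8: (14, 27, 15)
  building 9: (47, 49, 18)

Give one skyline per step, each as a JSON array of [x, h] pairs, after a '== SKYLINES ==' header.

== SKYLINES ==
[[27,13],[41,0]]
[[27,13],[41,0]]
[[27,13],[36,14],[39,13],[41,0]]
[[27,13],[32,20],[36,14],[39,13],[41,0]]
[[27,13],[32,20],[36,14],[39,13],[41,0]]
[[27,13],[32,20],[36,14],[39,13],[41,0]]
[[27,13],[32,20],[36,14],[39,13],[41,20],[45,0]]
[[14,15],[27,13],[32,20],[36,14],[39,13],[41,20],[45,0]]
[[14,15],[27,13],[32,20],[36,14],[39,13],[41,20],[45,0],[47,18],[49,0]]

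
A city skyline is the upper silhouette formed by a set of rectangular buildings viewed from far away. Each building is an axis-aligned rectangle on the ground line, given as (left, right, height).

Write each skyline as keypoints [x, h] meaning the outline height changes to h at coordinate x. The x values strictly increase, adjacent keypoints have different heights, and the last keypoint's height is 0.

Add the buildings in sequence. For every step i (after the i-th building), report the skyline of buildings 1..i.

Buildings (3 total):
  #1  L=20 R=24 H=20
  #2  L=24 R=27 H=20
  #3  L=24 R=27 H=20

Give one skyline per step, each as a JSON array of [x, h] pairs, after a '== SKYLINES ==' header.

== SKYLINES ==
[[20,20],[24,0]]
[[20,20],[27,0]]
[[20,20],[27,0]]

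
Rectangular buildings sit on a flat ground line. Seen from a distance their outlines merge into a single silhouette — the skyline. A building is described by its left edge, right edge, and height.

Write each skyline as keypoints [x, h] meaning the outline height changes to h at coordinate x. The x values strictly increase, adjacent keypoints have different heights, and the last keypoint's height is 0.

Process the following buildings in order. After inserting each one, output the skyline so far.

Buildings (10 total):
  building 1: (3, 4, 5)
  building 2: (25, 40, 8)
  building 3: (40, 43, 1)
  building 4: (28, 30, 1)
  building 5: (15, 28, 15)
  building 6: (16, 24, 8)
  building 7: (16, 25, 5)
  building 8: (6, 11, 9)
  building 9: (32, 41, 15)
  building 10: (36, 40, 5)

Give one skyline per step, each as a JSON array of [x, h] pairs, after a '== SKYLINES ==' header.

== SKYLINES ==
[[3,5],[4,0]]
[[3,5],[4,0],[25,8],[40,0]]
[[3,5],[4,0],[25,8],[40,1],[43,0]]
[[3,5],[4,0],[25,8],[40,1],[43,0]]
[[3,5],[4,0],[15,15],[28,8],[40,1],[43,0]]
[[3,5],[4,0],[15,15],[28,8],[40,1],[43,0]]
[[3,5],[4,0],[15,15],[28,8],[40,1],[43,0]]
[[3,5],[4,0],[6,9],[11,0],[15,15],[28,8],[40,1],[43,0]]
[[3,5],[4,0],[6,9],[11,0],[15,15],[28,8],[32,15],[41,1],[43,0]]
[[3,5],[4,0],[6,9],[11,0],[15,15],[28,8],[32,15],[41,1],[43,0]]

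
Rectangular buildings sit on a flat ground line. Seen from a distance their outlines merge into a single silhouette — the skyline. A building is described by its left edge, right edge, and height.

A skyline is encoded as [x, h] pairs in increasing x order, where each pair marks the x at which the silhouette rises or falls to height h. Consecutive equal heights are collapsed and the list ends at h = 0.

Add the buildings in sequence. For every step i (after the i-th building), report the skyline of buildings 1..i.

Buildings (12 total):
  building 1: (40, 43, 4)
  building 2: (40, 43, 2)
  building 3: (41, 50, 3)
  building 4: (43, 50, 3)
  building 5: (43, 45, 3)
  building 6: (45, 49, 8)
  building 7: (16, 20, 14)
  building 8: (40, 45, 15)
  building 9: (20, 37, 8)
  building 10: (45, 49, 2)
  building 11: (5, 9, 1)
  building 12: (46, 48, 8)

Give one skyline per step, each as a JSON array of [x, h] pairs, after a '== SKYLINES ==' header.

== SKYLINES ==
[[40,4],[43,0]]
[[40,4],[43,0]]
[[40,4],[43,3],[50,0]]
[[40,4],[43,3],[50,0]]
[[40,4],[43,3],[50,0]]
[[40,4],[43,3],[45,8],[49,3],[50,0]]
[[16,14],[20,0],[40,4],[43,3],[45,8],[49,3],[50,0]]
[[16,14],[20,0],[40,15],[45,8],[49,3],[50,0]]
[[16,14],[20,8],[37,0],[40,15],[45,8],[49,3],[50,0]]
[[16,14],[20,8],[37,0],[40,15],[45,8],[49,3],[50,0]]
[[5,1],[9,0],[16,14],[20,8],[37,0],[40,15],[45,8],[49,3],[50,0]]
[[5,1],[9,0],[16,14],[20,8],[37,0],[40,15],[45,8],[49,3],[50,0]]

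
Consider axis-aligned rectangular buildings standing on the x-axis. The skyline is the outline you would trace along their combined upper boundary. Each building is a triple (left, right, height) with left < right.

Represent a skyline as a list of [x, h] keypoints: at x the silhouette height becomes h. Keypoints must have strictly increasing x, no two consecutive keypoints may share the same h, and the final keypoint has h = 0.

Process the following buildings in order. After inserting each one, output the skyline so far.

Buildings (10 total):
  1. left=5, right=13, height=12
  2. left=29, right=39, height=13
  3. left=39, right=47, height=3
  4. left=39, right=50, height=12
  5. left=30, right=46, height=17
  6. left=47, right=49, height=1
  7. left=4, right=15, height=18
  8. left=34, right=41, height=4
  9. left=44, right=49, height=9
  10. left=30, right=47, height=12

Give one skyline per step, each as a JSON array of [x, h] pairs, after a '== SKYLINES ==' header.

== SKYLINES ==
[[5,12],[13,0]]
[[5,12],[13,0],[29,13],[39,0]]
[[5,12],[13,0],[29,13],[39,3],[47,0]]
[[5,12],[13,0],[29,13],[39,12],[50,0]]
[[5,12],[13,0],[29,13],[30,17],[46,12],[50,0]]
[[5,12],[13,0],[29,13],[30,17],[46,12],[50,0]]
[[4,18],[15,0],[29,13],[30,17],[46,12],[50,0]]
[[4,18],[15,0],[29,13],[30,17],[46,12],[50,0]]
[[4,18],[15,0],[29,13],[30,17],[46,12],[50,0]]
[[4,18],[15,0],[29,13],[30,17],[46,12],[50,0]]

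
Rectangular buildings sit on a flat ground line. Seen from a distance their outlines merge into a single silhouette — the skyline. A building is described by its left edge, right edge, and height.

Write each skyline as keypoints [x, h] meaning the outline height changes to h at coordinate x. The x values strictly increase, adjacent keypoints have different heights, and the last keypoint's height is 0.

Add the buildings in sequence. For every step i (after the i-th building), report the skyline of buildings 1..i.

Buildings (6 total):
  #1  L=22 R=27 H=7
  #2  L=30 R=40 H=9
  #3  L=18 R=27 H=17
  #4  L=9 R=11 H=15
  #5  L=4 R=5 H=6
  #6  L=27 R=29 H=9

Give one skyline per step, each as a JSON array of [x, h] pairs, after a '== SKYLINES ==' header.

== SKYLINES ==
[[22,7],[27,0]]
[[22,7],[27,0],[30,9],[40,0]]
[[18,17],[27,0],[30,9],[40,0]]
[[9,15],[11,0],[18,17],[27,0],[30,9],[40,0]]
[[4,6],[5,0],[9,15],[11,0],[18,17],[27,0],[30,9],[40,0]]
[[4,6],[5,0],[9,15],[11,0],[18,17],[27,9],[29,0],[30,9],[40,0]]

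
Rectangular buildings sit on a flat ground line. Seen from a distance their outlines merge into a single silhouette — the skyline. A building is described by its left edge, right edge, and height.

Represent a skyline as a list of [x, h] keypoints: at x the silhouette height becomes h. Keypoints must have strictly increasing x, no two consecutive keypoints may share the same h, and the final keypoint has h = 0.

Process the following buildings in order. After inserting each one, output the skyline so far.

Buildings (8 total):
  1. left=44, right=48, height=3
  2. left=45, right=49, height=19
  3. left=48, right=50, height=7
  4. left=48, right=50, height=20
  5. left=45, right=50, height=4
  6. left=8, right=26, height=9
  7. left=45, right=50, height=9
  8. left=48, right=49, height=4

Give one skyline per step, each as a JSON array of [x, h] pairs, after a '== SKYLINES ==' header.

== SKYLINES ==
[[44,3],[48,0]]
[[44,3],[45,19],[49,0]]
[[44,3],[45,19],[49,7],[50,0]]
[[44,3],[45,19],[48,20],[50,0]]
[[44,3],[45,19],[48,20],[50,0]]
[[8,9],[26,0],[44,3],[45,19],[48,20],[50,0]]
[[8,9],[26,0],[44,3],[45,19],[48,20],[50,0]]
[[8,9],[26,0],[44,3],[45,19],[48,20],[50,0]]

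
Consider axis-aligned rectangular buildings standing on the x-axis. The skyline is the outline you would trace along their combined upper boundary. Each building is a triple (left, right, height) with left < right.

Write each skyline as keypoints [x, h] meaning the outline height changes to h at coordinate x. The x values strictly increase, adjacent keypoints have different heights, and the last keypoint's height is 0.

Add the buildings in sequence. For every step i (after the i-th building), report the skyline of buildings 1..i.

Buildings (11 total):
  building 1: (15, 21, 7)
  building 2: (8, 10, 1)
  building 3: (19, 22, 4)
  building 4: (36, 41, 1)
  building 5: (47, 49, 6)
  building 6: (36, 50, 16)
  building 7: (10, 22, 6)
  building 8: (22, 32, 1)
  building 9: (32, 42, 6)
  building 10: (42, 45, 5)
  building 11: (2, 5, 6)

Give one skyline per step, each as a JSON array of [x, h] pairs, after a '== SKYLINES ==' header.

== SKYLINES ==
[[15,7],[21,0]]
[[8,1],[10,0],[15,7],[21,0]]
[[8,1],[10,0],[15,7],[21,4],[22,0]]
[[8,1],[10,0],[15,7],[21,4],[22,0],[36,1],[41,0]]
[[8,1],[10,0],[15,7],[21,4],[22,0],[36,1],[41,0],[47,6],[49,0]]
[[8,1],[10,0],[15,7],[21,4],[22,0],[36,16],[50,0]]
[[8,1],[10,6],[15,7],[21,6],[22,0],[36,16],[50,0]]
[[8,1],[10,6],[15,7],[21,6],[22,1],[32,0],[36,16],[50,0]]
[[8,1],[10,6],[15,7],[21,6],[22,1],[32,6],[36,16],[50,0]]
[[8,1],[10,6],[15,7],[21,6],[22,1],[32,6],[36,16],[50,0]]
[[2,6],[5,0],[8,1],[10,6],[15,7],[21,6],[22,1],[32,6],[36,16],[50,0]]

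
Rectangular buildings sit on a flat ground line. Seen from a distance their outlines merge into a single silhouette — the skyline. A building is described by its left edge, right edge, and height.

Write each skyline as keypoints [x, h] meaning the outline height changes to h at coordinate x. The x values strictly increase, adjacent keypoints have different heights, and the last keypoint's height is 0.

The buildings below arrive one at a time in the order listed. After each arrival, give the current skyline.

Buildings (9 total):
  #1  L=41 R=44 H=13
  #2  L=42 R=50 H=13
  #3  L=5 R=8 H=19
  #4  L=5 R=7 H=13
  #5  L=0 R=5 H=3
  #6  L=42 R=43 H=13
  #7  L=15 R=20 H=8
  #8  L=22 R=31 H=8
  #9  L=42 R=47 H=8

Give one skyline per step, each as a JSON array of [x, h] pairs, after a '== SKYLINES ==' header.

== SKYLINES ==
[[41,13],[44,0]]
[[41,13],[50,0]]
[[5,19],[8,0],[41,13],[50,0]]
[[5,19],[8,0],[41,13],[50,0]]
[[0,3],[5,19],[8,0],[41,13],[50,0]]
[[0,3],[5,19],[8,0],[41,13],[50,0]]
[[0,3],[5,19],[8,0],[15,8],[20,0],[41,13],[50,0]]
[[0,3],[5,19],[8,0],[15,8],[20,0],[22,8],[31,0],[41,13],[50,0]]
[[0,3],[5,19],[8,0],[15,8],[20,0],[22,8],[31,0],[41,13],[50,0]]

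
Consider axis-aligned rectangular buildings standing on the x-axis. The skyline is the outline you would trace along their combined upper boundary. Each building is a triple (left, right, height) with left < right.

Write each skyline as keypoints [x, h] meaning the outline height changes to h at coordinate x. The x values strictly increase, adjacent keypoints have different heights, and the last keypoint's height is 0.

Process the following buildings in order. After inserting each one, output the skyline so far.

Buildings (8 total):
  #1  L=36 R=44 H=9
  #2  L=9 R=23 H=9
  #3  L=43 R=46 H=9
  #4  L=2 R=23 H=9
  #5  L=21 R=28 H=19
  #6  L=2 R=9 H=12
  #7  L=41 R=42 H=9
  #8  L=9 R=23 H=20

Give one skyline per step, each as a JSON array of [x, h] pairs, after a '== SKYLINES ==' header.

== SKYLINES ==
[[36,9],[44,0]]
[[9,9],[23,0],[36,9],[44,0]]
[[9,9],[23,0],[36,9],[46,0]]
[[2,9],[23,0],[36,9],[46,0]]
[[2,9],[21,19],[28,0],[36,9],[46,0]]
[[2,12],[9,9],[21,19],[28,0],[36,9],[46,0]]
[[2,12],[9,9],[21,19],[28,0],[36,9],[46,0]]
[[2,12],[9,20],[23,19],[28,0],[36,9],[46,0]]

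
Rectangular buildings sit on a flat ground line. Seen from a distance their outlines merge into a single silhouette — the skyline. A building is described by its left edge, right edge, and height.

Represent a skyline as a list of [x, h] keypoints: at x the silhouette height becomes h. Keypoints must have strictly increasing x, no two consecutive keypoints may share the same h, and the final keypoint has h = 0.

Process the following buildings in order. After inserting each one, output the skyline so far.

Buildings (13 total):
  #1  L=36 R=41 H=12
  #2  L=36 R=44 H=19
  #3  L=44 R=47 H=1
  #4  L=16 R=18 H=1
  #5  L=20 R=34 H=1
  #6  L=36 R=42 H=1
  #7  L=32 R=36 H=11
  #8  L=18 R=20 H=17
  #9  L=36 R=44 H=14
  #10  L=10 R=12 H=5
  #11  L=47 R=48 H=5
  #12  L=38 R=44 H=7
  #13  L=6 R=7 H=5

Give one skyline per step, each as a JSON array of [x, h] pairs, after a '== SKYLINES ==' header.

== SKYLINES ==
[[36,12],[41,0]]
[[36,19],[44,0]]
[[36,19],[44,1],[47,0]]
[[16,1],[18,0],[36,19],[44,1],[47,0]]
[[16,1],[18,0],[20,1],[34,0],[36,19],[44,1],[47,0]]
[[16,1],[18,0],[20,1],[34,0],[36,19],[44,1],[47,0]]
[[16,1],[18,0],[20,1],[32,11],[36,19],[44,1],[47,0]]
[[16,1],[18,17],[20,1],[32,11],[36,19],[44,1],[47,0]]
[[16,1],[18,17],[20,1],[32,11],[36,19],[44,1],[47,0]]
[[10,5],[12,0],[16,1],[18,17],[20,1],[32,11],[36,19],[44,1],[47,0]]
[[10,5],[12,0],[16,1],[18,17],[20,1],[32,11],[36,19],[44,1],[47,5],[48,0]]
[[10,5],[12,0],[16,1],[18,17],[20,1],[32,11],[36,19],[44,1],[47,5],[48,0]]
[[6,5],[7,0],[10,5],[12,0],[16,1],[18,17],[20,1],[32,11],[36,19],[44,1],[47,5],[48,0]]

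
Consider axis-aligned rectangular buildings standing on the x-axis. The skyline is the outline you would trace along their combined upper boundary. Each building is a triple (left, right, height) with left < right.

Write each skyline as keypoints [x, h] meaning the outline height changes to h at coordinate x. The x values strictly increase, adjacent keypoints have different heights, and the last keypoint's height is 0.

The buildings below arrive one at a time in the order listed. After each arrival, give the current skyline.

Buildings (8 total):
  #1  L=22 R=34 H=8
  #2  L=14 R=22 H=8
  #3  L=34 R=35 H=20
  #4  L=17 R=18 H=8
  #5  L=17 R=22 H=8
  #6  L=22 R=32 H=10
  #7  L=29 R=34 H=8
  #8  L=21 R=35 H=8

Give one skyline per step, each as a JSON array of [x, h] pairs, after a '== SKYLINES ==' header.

== SKYLINES ==
[[22,8],[34,0]]
[[14,8],[34,0]]
[[14,8],[34,20],[35,0]]
[[14,8],[34,20],[35,0]]
[[14,8],[34,20],[35,0]]
[[14,8],[22,10],[32,8],[34,20],[35,0]]
[[14,8],[22,10],[32,8],[34,20],[35,0]]
[[14,8],[22,10],[32,8],[34,20],[35,0]]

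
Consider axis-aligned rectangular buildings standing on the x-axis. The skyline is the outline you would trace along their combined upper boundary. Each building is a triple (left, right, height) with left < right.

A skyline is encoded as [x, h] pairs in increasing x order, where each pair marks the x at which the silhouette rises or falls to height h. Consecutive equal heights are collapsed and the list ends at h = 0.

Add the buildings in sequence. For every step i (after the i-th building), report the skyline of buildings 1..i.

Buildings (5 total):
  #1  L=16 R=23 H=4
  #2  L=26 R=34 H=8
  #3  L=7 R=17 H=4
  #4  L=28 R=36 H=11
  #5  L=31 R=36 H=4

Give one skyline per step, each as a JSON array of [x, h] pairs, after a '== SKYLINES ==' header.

== SKYLINES ==
[[16,4],[23,0]]
[[16,4],[23,0],[26,8],[34,0]]
[[7,4],[23,0],[26,8],[34,0]]
[[7,4],[23,0],[26,8],[28,11],[36,0]]
[[7,4],[23,0],[26,8],[28,11],[36,0]]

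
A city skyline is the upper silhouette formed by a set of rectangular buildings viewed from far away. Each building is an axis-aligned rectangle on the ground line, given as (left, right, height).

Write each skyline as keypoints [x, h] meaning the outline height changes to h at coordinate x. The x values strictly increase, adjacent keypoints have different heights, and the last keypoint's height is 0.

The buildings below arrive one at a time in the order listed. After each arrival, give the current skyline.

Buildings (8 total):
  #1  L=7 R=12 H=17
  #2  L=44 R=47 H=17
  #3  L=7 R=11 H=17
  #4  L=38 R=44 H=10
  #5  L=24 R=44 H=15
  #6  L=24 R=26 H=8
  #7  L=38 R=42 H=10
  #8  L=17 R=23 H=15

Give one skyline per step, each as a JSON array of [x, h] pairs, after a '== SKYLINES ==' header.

== SKYLINES ==
[[7,17],[12,0]]
[[7,17],[12,0],[44,17],[47,0]]
[[7,17],[12,0],[44,17],[47,0]]
[[7,17],[12,0],[38,10],[44,17],[47,0]]
[[7,17],[12,0],[24,15],[44,17],[47,0]]
[[7,17],[12,0],[24,15],[44,17],[47,0]]
[[7,17],[12,0],[24,15],[44,17],[47,0]]
[[7,17],[12,0],[17,15],[23,0],[24,15],[44,17],[47,0]]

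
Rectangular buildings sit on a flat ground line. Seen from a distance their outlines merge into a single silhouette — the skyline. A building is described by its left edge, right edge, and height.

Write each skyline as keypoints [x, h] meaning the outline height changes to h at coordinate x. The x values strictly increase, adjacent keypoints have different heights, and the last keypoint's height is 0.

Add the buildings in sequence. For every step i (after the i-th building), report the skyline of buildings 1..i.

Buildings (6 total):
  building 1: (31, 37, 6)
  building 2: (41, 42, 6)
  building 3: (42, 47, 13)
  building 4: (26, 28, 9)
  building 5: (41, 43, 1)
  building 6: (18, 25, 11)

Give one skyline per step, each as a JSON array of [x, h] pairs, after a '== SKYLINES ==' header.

== SKYLINES ==
[[31,6],[37,0]]
[[31,6],[37,0],[41,6],[42,0]]
[[31,6],[37,0],[41,6],[42,13],[47,0]]
[[26,9],[28,0],[31,6],[37,0],[41,6],[42,13],[47,0]]
[[26,9],[28,0],[31,6],[37,0],[41,6],[42,13],[47,0]]
[[18,11],[25,0],[26,9],[28,0],[31,6],[37,0],[41,6],[42,13],[47,0]]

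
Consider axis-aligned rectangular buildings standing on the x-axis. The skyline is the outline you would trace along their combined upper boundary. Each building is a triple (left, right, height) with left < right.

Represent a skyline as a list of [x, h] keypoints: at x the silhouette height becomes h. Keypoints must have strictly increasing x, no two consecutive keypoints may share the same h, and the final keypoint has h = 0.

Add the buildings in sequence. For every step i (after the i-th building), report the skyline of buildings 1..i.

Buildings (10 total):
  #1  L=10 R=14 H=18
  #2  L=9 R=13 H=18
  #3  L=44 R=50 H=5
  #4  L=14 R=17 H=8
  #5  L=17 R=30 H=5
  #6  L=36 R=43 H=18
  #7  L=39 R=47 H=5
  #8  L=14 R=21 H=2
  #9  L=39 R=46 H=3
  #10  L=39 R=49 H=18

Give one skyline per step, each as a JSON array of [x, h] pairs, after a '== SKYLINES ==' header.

== SKYLINES ==
[[10,18],[14,0]]
[[9,18],[14,0]]
[[9,18],[14,0],[44,5],[50,0]]
[[9,18],[14,8],[17,0],[44,5],[50,0]]
[[9,18],[14,8],[17,5],[30,0],[44,5],[50,0]]
[[9,18],[14,8],[17,5],[30,0],[36,18],[43,0],[44,5],[50,0]]
[[9,18],[14,8],[17,5],[30,0],[36,18],[43,5],[50,0]]
[[9,18],[14,8],[17,5],[30,0],[36,18],[43,5],[50,0]]
[[9,18],[14,8],[17,5],[30,0],[36,18],[43,5],[50,0]]
[[9,18],[14,8],[17,5],[30,0],[36,18],[49,5],[50,0]]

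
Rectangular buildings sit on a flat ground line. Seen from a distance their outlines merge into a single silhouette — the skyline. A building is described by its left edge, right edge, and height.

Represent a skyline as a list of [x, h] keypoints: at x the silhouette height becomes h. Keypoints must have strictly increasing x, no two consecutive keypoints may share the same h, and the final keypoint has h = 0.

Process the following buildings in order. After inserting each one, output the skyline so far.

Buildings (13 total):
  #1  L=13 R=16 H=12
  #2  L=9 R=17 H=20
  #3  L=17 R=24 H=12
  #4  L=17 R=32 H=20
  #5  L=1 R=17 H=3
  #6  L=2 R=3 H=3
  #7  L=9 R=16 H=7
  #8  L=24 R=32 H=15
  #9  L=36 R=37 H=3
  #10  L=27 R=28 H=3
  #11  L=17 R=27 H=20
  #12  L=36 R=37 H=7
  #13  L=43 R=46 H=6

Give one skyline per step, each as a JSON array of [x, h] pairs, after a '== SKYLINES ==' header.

== SKYLINES ==
[[13,12],[16,0]]
[[9,20],[17,0]]
[[9,20],[17,12],[24,0]]
[[9,20],[32,0]]
[[1,3],[9,20],[32,0]]
[[1,3],[9,20],[32,0]]
[[1,3],[9,20],[32,0]]
[[1,3],[9,20],[32,0]]
[[1,3],[9,20],[32,0],[36,3],[37,0]]
[[1,3],[9,20],[32,0],[36,3],[37,0]]
[[1,3],[9,20],[32,0],[36,3],[37,0]]
[[1,3],[9,20],[32,0],[36,7],[37,0]]
[[1,3],[9,20],[32,0],[36,7],[37,0],[43,6],[46,0]]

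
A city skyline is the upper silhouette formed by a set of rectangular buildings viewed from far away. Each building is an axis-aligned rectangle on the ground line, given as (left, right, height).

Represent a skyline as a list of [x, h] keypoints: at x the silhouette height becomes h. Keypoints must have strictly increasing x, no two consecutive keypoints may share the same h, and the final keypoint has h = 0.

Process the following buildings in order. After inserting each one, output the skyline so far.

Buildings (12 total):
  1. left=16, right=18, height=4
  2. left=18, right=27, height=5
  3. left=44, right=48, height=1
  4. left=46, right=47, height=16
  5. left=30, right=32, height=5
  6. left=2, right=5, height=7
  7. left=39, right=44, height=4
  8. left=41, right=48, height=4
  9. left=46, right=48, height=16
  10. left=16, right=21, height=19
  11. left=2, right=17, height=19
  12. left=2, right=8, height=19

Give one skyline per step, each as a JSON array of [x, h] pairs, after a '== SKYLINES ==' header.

== SKYLINES ==
[[16,4],[18,0]]
[[16,4],[18,5],[27,0]]
[[16,4],[18,5],[27,0],[44,1],[48,0]]
[[16,4],[18,5],[27,0],[44,1],[46,16],[47,1],[48,0]]
[[16,4],[18,5],[27,0],[30,5],[32,0],[44,1],[46,16],[47,1],[48,0]]
[[2,7],[5,0],[16,4],[18,5],[27,0],[30,5],[32,0],[44,1],[46,16],[47,1],[48,0]]
[[2,7],[5,0],[16,4],[18,5],[27,0],[30,5],[32,0],[39,4],[44,1],[46,16],[47,1],[48,0]]
[[2,7],[5,0],[16,4],[18,5],[27,0],[30,5],[32,0],[39,4],[46,16],[47,4],[48,0]]
[[2,7],[5,0],[16,4],[18,5],[27,0],[30,5],[32,0],[39,4],[46,16],[48,0]]
[[2,7],[5,0],[16,19],[21,5],[27,0],[30,5],[32,0],[39,4],[46,16],[48,0]]
[[2,19],[21,5],[27,0],[30,5],[32,0],[39,4],[46,16],[48,0]]
[[2,19],[21,5],[27,0],[30,5],[32,0],[39,4],[46,16],[48,0]]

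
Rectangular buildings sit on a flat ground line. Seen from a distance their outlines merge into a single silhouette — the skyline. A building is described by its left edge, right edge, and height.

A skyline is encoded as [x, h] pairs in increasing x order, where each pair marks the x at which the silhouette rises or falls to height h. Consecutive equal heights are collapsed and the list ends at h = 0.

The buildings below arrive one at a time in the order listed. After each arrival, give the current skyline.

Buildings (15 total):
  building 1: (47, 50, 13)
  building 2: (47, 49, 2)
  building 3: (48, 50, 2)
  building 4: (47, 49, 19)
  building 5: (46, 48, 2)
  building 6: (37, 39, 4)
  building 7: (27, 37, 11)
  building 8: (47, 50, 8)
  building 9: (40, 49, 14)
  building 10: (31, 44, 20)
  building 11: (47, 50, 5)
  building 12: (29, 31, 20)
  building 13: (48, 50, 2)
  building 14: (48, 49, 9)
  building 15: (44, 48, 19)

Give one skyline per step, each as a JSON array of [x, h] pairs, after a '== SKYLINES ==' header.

== SKYLINES ==
[[47,13],[50,0]]
[[47,13],[50,0]]
[[47,13],[50,0]]
[[47,19],[49,13],[50,0]]
[[46,2],[47,19],[49,13],[50,0]]
[[37,4],[39,0],[46,2],[47,19],[49,13],[50,0]]
[[27,11],[37,4],[39,0],[46,2],[47,19],[49,13],[50,0]]
[[27,11],[37,4],[39,0],[46,2],[47,19],[49,13],[50,0]]
[[27,11],[37,4],[39,0],[40,14],[47,19],[49,13],[50,0]]
[[27,11],[31,20],[44,14],[47,19],[49,13],[50,0]]
[[27,11],[31,20],[44,14],[47,19],[49,13],[50,0]]
[[27,11],[29,20],[44,14],[47,19],[49,13],[50,0]]
[[27,11],[29,20],[44,14],[47,19],[49,13],[50,0]]
[[27,11],[29,20],[44,14],[47,19],[49,13],[50,0]]
[[27,11],[29,20],[44,19],[49,13],[50,0]]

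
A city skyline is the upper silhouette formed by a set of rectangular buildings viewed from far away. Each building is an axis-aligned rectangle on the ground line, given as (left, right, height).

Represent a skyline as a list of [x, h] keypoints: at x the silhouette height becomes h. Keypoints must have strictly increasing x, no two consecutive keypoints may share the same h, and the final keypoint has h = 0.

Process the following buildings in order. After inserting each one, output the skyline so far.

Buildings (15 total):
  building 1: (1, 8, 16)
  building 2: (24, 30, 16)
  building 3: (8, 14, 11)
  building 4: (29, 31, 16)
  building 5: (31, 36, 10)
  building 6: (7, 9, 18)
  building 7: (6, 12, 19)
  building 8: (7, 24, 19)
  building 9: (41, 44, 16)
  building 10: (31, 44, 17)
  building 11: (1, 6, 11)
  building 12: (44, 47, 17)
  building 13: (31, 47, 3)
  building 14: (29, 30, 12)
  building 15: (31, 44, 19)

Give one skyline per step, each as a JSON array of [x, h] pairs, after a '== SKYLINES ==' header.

== SKYLINES ==
[[1,16],[8,0]]
[[1,16],[8,0],[24,16],[30,0]]
[[1,16],[8,11],[14,0],[24,16],[30,0]]
[[1,16],[8,11],[14,0],[24,16],[31,0]]
[[1,16],[8,11],[14,0],[24,16],[31,10],[36,0]]
[[1,16],[7,18],[9,11],[14,0],[24,16],[31,10],[36,0]]
[[1,16],[6,19],[12,11],[14,0],[24,16],[31,10],[36,0]]
[[1,16],[6,19],[24,16],[31,10],[36,0]]
[[1,16],[6,19],[24,16],[31,10],[36,0],[41,16],[44,0]]
[[1,16],[6,19],[24,16],[31,17],[44,0]]
[[1,16],[6,19],[24,16],[31,17],[44,0]]
[[1,16],[6,19],[24,16],[31,17],[47,0]]
[[1,16],[6,19],[24,16],[31,17],[47,0]]
[[1,16],[6,19],[24,16],[31,17],[47,0]]
[[1,16],[6,19],[24,16],[31,19],[44,17],[47,0]]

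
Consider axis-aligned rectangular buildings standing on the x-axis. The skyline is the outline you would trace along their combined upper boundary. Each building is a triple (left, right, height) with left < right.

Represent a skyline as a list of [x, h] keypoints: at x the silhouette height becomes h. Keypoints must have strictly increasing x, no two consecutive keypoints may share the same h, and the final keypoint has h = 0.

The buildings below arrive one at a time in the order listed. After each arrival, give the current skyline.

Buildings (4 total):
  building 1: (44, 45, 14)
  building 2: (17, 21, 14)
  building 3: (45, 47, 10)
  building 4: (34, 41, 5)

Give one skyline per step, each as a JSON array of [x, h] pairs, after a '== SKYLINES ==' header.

== SKYLINES ==
[[44,14],[45,0]]
[[17,14],[21,0],[44,14],[45,0]]
[[17,14],[21,0],[44,14],[45,10],[47,0]]
[[17,14],[21,0],[34,5],[41,0],[44,14],[45,10],[47,0]]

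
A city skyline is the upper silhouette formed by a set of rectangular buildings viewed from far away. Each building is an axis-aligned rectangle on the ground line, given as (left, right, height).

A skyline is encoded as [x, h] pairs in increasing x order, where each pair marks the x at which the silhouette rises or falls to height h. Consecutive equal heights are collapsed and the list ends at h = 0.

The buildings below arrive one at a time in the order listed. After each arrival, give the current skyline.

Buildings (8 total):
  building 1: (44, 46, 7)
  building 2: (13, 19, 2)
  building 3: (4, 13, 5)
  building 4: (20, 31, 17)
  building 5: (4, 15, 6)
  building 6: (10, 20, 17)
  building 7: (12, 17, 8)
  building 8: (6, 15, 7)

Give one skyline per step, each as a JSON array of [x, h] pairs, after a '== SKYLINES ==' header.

== SKYLINES ==
[[44,7],[46,0]]
[[13,2],[19,0],[44,7],[46,0]]
[[4,5],[13,2],[19,0],[44,7],[46,0]]
[[4,5],[13,2],[19,0],[20,17],[31,0],[44,7],[46,0]]
[[4,6],[15,2],[19,0],[20,17],[31,0],[44,7],[46,0]]
[[4,6],[10,17],[31,0],[44,7],[46,0]]
[[4,6],[10,17],[31,0],[44,7],[46,0]]
[[4,6],[6,7],[10,17],[31,0],[44,7],[46,0]]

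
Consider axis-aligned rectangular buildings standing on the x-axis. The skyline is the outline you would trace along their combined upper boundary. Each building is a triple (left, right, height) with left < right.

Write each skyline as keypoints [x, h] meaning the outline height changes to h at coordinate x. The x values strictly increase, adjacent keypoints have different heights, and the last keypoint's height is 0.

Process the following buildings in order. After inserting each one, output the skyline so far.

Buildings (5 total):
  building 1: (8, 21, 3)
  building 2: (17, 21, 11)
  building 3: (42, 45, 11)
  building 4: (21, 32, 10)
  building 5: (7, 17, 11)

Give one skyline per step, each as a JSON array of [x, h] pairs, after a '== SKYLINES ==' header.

== SKYLINES ==
[[8,3],[21,0]]
[[8,3],[17,11],[21,0]]
[[8,3],[17,11],[21,0],[42,11],[45,0]]
[[8,3],[17,11],[21,10],[32,0],[42,11],[45,0]]
[[7,11],[21,10],[32,0],[42,11],[45,0]]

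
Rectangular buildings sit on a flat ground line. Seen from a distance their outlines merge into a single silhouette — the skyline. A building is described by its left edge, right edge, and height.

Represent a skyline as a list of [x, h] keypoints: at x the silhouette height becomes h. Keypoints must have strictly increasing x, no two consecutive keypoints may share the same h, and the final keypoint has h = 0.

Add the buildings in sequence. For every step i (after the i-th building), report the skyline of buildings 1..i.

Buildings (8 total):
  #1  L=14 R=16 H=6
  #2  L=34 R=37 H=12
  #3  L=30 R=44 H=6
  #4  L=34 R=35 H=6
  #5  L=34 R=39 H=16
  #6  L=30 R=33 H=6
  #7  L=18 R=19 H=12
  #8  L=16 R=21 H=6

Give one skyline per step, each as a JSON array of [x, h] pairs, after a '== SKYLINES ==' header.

== SKYLINES ==
[[14,6],[16,0]]
[[14,6],[16,0],[34,12],[37,0]]
[[14,6],[16,0],[30,6],[34,12],[37,6],[44,0]]
[[14,6],[16,0],[30,6],[34,12],[37,6],[44,0]]
[[14,6],[16,0],[30,6],[34,16],[39,6],[44,0]]
[[14,6],[16,0],[30,6],[34,16],[39,6],[44,0]]
[[14,6],[16,0],[18,12],[19,0],[30,6],[34,16],[39,6],[44,0]]
[[14,6],[18,12],[19,6],[21,0],[30,6],[34,16],[39,6],[44,0]]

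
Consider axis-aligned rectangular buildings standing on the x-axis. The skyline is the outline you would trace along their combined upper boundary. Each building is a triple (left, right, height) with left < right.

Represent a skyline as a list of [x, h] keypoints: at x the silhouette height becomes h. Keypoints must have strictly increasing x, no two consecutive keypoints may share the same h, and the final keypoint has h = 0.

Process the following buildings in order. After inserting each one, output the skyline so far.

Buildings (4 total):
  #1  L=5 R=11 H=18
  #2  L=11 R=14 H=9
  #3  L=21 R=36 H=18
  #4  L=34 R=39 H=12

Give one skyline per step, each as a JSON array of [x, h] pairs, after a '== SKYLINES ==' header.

== SKYLINES ==
[[5,18],[11,0]]
[[5,18],[11,9],[14,0]]
[[5,18],[11,9],[14,0],[21,18],[36,0]]
[[5,18],[11,9],[14,0],[21,18],[36,12],[39,0]]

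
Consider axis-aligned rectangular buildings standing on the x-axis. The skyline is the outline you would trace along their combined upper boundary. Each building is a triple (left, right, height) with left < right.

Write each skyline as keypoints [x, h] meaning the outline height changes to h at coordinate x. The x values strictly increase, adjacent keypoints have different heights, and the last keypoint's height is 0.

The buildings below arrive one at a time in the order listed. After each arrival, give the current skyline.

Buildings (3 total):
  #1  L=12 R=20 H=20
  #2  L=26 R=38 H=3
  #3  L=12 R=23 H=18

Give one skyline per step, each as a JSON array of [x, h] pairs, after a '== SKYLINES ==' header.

== SKYLINES ==
[[12,20],[20,0]]
[[12,20],[20,0],[26,3],[38,0]]
[[12,20],[20,18],[23,0],[26,3],[38,0]]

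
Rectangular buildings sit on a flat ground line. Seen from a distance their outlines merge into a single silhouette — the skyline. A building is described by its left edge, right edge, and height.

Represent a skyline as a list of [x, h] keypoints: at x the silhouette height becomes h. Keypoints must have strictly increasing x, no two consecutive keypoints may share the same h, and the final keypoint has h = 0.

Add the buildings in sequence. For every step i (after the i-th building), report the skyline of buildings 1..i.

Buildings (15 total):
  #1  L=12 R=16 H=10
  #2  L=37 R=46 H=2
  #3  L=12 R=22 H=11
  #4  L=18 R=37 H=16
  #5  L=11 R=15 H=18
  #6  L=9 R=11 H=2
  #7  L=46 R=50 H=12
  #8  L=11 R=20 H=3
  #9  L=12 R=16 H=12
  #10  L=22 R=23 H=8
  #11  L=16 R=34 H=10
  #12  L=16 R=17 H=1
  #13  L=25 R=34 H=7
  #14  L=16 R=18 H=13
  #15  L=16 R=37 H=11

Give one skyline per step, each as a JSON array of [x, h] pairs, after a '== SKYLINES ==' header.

== SKYLINES ==
[[12,10],[16,0]]
[[12,10],[16,0],[37,2],[46,0]]
[[12,11],[22,0],[37,2],[46,0]]
[[12,11],[18,16],[37,2],[46,0]]
[[11,18],[15,11],[18,16],[37,2],[46,0]]
[[9,2],[11,18],[15,11],[18,16],[37,2],[46,0]]
[[9,2],[11,18],[15,11],[18,16],[37,2],[46,12],[50,0]]
[[9,2],[11,18],[15,11],[18,16],[37,2],[46,12],[50,0]]
[[9,2],[11,18],[15,12],[16,11],[18,16],[37,2],[46,12],[50,0]]
[[9,2],[11,18],[15,12],[16,11],[18,16],[37,2],[46,12],[50,0]]
[[9,2],[11,18],[15,12],[16,11],[18,16],[37,2],[46,12],[50,0]]
[[9,2],[11,18],[15,12],[16,11],[18,16],[37,2],[46,12],[50,0]]
[[9,2],[11,18],[15,12],[16,11],[18,16],[37,2],[46,12],[50,0]]
[[9,2],[11,18],[15,12],[16,13],[18,16],[37,2],[46,12],[50,0]]
[[9,2],[11,18],[15,12],[16,13],[18,16],[37,2],[46,12],[50,0]]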